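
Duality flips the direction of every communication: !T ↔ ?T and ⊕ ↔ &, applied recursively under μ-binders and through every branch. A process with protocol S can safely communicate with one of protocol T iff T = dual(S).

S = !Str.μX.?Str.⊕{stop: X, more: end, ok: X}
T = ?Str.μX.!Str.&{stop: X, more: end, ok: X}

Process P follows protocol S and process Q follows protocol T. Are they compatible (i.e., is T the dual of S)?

!Str | ?Str  ✓
  μX | μX  ✓ (rec unchanged)
    ?Str | !Str  ✓
      ⊕{stop,more,ok} | &{stop,more,ok}  ✓ labels match
        • stop:
          X | X  ✓
        • more:
          end | end  ✓
        • ok:
          X | X  ✓

YES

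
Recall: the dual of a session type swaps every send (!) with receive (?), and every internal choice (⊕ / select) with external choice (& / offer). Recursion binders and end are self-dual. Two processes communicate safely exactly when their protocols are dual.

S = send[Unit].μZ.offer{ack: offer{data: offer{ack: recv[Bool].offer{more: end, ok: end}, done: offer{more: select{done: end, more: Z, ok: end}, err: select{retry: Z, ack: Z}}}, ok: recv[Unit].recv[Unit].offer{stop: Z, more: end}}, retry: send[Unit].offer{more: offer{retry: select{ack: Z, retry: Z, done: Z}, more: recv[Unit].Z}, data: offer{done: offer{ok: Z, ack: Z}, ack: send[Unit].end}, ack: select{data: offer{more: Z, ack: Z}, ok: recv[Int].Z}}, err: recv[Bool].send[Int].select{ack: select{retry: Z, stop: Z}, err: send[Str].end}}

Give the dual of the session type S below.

send[Unit] ↦ recv[Unit]
  μZ ↦ μZ  (μ self-dual)
    offer{ack,retry,err} ↦ select{ack,retry,err}  (offer→select)
      [ack]
        offer{data,ok} ↦ select{data,ok}  (offer→select)
          [data]
            offer{ack,done} ↦ select{ack,done}  (offer→select)
              [ack]
                recv[Bool] ↦ send[Bool]
                  offer{more,ok} ↦ select{more,ok}  (offer→select)
                    [more]
                      end ↦ end
                    [ok]
                      end ↦ end
              [done]
                offer{more,err} ↦ select{more,err}  (offer→select)
                  [more]
                    select{done,more,ok} ↦ offer{done,more,ok}  (internal→external)
                      [done]
                        end ↦ end
                      [more]
                        Z ↦ Z
                      [ok]
                        end ↦ end
                  [err]
                    select{retry,ack} ↦ offer{retry,ack}  (internal→external)
                      [retry]
                        Z ↦ Z
                      [ack]
                        Z ↦ Z
          [ok]
            recv[Unit] ↦ send[Unit]
              recv[Unit] ↦ send[Unit]
                offer{stop,more} ↦ select{stop,more}  (offer→select)
                  [stop]
                    Z ↦ Z
                  [more]
                    end ↦ end
      [retry]
        send[Unit] ↦ recv[Unit]
          offer{more,data,ack} ↦ select{more,data,ack}  (offer→select)
            [more]
              offer{retry,more} ↦ select{retry,more}  (offer→select)
                [retry]
                  select{ack,retry,done} ↦ offer{ack,retry,done}  (internal→external)
                    [ack]
                      Z ↦ Z
                    [retry]
                      Z ↦ Z
                    [done]
                      Z ↦ Z
                [more]
                  recv[Unit] ↦ send[Unit]
                    Z ↦ Z
            [data]
              offer{done,ack} ↦ select{done,ack}  (offer→select)
                [done]
                  offer{ok,ack} ↦ select{ok,ack}  (offer→select)
                    [ok]
                      Z ↦ Z
                    [ack]
                      Z ↦ Z
                [ack]
                  send[Unit] ↦ recv[Unit]
                    end ↦ end
            [ack]
              select{data,ok} ↦ offer{data,ok}  (internal→external)
                [data]
                  offer{more,ack} ↦ select{more,ack}  (offer→select)
                    [more]
                      Z ↦ Z
                    [ack]
                      Z ↦ Z
                [ok]
                  recv[Int] ↦ send[Int]
                    Z ↦ Z
      [err]
        recv[Bool] ↦ send[Bool]
          send[Int] ↦ recv[Int]
            select{ack,err} ↦ offer{ack,err}  (internal→external)
              [ack]
                select{retry,stop} ↦ offer{retry,stop}  (internal→external)
                  [retry]
                    Z ↦ Z
                  [stop]
                    Z ↦ Z
              [err]
                send[Str] ↦ recv[Str]
                  end ↦ end

recv[Unit].μZ.select{ack: select{data: select{ack: send[Bool].select{more: end, ok: end}, done: select{more: offer{done: end, more: Z, ok: end}, err: offer{retry: Z, ack: Z}}}, ok: send[Unit].send[Unit].select{stop: Z, more: end}}, retry: recv[Unit].select{more: select{retry: offer{ack: Z, retry: Z, done: Z}, more: send[Unit].Z}, data: select{done: select{ok: Z, ack: Z}, ack: recv[Unit].end}, ack: offer{data: select{more: Z, ack: Z}, ok: send[Int].Z}}, err: send[Bool].recv[Int].offer{ack: offer{retry: Z, stop: Z}, err: recv[Str].end}}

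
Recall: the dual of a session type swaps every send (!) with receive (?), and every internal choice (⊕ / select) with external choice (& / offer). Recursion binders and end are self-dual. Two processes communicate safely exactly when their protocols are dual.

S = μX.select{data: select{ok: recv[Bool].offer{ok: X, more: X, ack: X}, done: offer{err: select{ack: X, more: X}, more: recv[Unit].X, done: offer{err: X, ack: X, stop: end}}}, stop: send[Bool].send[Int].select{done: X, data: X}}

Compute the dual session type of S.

μX ↦ μX  (binder kept)
  select{data,stop} ↦ offer{data,stop}  (internal→external)
    [data]
      select{ok,done} ↦ offer{ok,done}  (internal→external)
        [ok]
          recv[Bool] ↦ send[Bool]
            offer{ok,more,ack} ↦ select{ok,more,ack}  (external→internal)
              [ok]
                dual(X) = X
              [more]
                dual(X) = X
              [ack]
                dual(X) = X
        [done]
          offer{err,more,done} ↦ select{err,more,done}  (external→internal)
            [err]
              select{ack,more} ↦ offer{ack,more}  (internal→external)
                [ack]
                  dual(X) = X
                [more]
                  dual(X) = X
            [more]
              recv[Unit] ↦ send[Unit]
                dual(X) = X
            [done]
              offer{err,ack,stop} ↦ select{err,ack,stop}  (external→internal)
                [err]
                  dual(X) = X
                [ack]
                  dual(X) = X
                [stop]
                  dual(end) = end
    [stop]
      send[Bool] ↦ recv[Bool]
        send[Int] ↦ recv[Int]
          select{done,data} ↦ offer{done,data}  (internal→external)
            [done]
              dual(X) = X
            [data]
              dual(X) = X

μX.offer{data: offer{ok: send[Bool].select{ok: X, more: X, ack: X}, done: select{err: offer{ack: X, more: X}, more: send[Unit].X, done: select{err: X, ack: X, stop: end}}}, stop: recv[Bool].recv[Int].offer{done: X, data: X}}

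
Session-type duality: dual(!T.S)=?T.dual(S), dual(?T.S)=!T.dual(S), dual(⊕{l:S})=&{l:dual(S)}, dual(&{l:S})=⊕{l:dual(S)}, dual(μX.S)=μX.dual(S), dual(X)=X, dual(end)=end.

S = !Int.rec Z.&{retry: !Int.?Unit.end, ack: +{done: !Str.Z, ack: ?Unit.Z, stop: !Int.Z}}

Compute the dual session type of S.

!Int ↦ ?Int
  rec Z ↦ rec Z  (rec unchanged)
    &{retry,ack} ↦ +{retry,ack}  (offer→select)
      [retry]
        !Int ↦ ?Int
          ?Unit ↦ !Unit
            end self-dual
      [ack]
        +{done,ack,stop} ↦ &{done,ack,stop}  (⊕→&)
          [done]
            !Str ↦ ?Str
              Z self-dual
          [ack]
            ?Unit ↦ !Unit
              Z self-dual
          [stop]
            !Int ↦ ?Int
              Z self-dual

?Int.rec Z.+{retry: ?Int.!Unit.end, ack: &{done: ?Str.Z, ack: !Unit.Z, stop: ?Int.Z}}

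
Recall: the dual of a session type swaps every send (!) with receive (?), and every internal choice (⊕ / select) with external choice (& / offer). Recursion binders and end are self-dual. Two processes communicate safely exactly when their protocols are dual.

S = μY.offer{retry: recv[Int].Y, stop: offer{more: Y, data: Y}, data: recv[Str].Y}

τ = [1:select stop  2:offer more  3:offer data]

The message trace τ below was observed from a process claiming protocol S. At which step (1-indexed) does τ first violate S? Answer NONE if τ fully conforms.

1

[1] got select stop, protocol expects offer retry or offer stop or offer data  ✗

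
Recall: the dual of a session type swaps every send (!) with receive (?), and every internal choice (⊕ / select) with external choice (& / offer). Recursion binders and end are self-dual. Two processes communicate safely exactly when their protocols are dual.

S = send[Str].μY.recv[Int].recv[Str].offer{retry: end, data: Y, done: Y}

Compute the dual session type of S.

recv[Str].μY.send[Int].send[Str].select{retry: end, data: Y, done: Y}

send[Str] → recv[Str]
  μY → μY  (μ self-dual)
    recv[Int] → send[Int]
      recv[Str] → send[Str]
        offer{retry,data,done} → select{retry,data,done}  (offer→select)
          case retry:
            end self-dual
          case data:
            Y self-dual
          case done:
            Y self-dual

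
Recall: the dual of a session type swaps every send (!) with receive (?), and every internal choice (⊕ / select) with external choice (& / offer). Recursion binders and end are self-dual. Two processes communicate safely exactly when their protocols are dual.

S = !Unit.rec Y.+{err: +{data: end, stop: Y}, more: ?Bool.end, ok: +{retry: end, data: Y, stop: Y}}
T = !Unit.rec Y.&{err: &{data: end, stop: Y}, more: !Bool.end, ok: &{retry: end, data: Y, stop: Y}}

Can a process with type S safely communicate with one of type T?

!Unit ‖ !Unit  ✗ same direction on both sides — not dual

NO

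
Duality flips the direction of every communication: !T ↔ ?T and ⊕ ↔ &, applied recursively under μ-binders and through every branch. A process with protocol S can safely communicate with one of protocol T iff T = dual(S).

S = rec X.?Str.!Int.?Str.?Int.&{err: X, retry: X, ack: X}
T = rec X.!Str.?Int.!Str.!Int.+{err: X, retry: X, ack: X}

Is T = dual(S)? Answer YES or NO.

YES

rec X ‖ rec X  ✓ (rec unchanged)
  ?Str ‖ !Str  ✓
    !Int ‖ ?Int  ✓
      ?Str ‖ !Str  ✓
        ?Int ‖ !Int  ✓
          &{err,retry,ack} ‖ +{err,retry,ack}  ✓ same labels
            case err:
              X ‖ X  ✓
            case retry:
              X ‖ X  ✓
            case ack:
              X ‖ X  ✓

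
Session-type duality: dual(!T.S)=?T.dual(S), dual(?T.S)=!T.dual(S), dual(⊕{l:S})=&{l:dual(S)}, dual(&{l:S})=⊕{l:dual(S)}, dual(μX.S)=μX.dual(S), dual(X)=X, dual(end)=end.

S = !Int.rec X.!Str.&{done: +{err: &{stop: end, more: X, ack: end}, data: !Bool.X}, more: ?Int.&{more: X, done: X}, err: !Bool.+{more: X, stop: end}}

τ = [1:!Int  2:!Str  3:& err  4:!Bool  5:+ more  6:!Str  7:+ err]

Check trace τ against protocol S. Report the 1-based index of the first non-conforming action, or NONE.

@1 !Int  ok  now at rec X.…
@2 !Str  ok  now at &{done: +{err: &{stop: end, more: rec X.…, ack: end}, data: !Bool.rec X.…}, more: ?Int.&{more: rec X.…, done: rec X.…}, err: !Bool.+{more: rec X.…, stop: end}}
@3 & err  ok  now at !Bool.+{more: rec X.…, stop: end}
@4 !Bool  ok  now at +{more: rec X.…, stop: end}
@5 + more  ok  now at rec X.…
@6 !Str  ok  now at &{done: +{err: &{stop: end, more: rec X.…, ack: end}, data: !Bool.rec X.…}, more: ?Int.&{more: rec X.…, done: rec X.…}, err: !Bool.+{more: rec X.…, stop: end}}
@7 got + err, protocol expects & done or & more or & err  ✗

7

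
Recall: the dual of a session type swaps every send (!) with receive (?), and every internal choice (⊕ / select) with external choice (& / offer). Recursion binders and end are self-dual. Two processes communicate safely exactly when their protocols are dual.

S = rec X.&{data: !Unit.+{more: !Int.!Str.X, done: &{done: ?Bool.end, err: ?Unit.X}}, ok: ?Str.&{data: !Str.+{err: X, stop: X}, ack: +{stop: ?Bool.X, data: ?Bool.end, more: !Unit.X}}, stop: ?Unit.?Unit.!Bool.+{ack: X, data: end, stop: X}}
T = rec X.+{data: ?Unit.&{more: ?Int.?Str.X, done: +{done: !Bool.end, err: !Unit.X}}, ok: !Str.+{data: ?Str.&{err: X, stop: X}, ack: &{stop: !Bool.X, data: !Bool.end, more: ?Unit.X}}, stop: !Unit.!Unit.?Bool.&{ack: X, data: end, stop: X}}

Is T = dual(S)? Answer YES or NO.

rec X | rec X  ✓ (rec unchanged)
  &{data,ok,stop} | +{data,ok,stop}  ✓ same labels
    case data:
      !Unit | ?Unit  ✓
        +{more,done} | &{more,done}  ✓ same labels
          case more:
            !Int | ?Int  ✓
              !Str | ?Str  ✓
                X | X  ✓
          case done:
            &{done,err} | +{done,err}  ✓ same labels
              case done:
                ?Bool | !Bool  ✓
                  end | end  ✓
              case err:
                ?Unit | !Unit  ✓
                  X | X  ✓
    case ok:
      ?Str | !Str  ✓
        &{data,ack} | +{data,ack}  ✓ same labels
          case data:
            !Str | ?Str  ✓
              +{err,stop} | &{err,stop}  ✓ same labels
                case err:
                  X | X  ✓
                case stop:
                  X | X  ✓
          case ack:
            +{stop,data,more} | &{stop,data,more}  ✓ same labels
              case stop:
                ?Bool | !Bool  ✓
                  X | X  ✓
              case data:
                ?Bool | !Bool  ✓
                  end | end  ✓
              case more:
                !Unit | ?Unit  ✓
                  X | X  ✓
    case stop:
      ?Unit | !Unit  ✓
        ?Unit | !Unit  ✓
          !Bool | ?Bool  ✓
            +{ack,data,stop} | &{ack,data,stop}  ✓ same labels
              case ack:
                X | X  ✓
              case data:
                end | end  ✓
              case stop:
                X | X  ✓

YES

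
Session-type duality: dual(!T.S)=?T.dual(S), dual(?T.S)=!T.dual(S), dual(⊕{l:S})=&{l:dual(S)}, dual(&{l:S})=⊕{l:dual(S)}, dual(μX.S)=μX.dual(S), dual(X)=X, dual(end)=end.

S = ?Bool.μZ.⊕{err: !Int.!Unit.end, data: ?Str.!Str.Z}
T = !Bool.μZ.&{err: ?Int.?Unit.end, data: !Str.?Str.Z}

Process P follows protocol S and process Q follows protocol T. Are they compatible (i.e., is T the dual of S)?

?Bool ‖ !Bool  ok
  μZ ‖ μZ  ok (μ self-dual)
    ⊕{err,data} ‖ &{err,data}  ok labels match
      case err:
        !Int ‖ ?Int  ok
          !Unit ‖ ?Unit  ok
            end ‖ end  ok
      case data:
        ?Str ‖ !Str  ok
          !Str ‖ ?Str  ok
            Z ‖ Z  ok

YES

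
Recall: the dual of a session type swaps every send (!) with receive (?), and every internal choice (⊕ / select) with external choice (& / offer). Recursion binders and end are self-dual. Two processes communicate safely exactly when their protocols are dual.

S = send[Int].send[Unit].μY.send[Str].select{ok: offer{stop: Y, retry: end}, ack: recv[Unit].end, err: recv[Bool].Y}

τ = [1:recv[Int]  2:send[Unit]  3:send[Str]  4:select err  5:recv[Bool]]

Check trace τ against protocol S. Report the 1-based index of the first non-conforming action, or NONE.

1

step 1: got recv[Int], protocol expects send[Int]  ✗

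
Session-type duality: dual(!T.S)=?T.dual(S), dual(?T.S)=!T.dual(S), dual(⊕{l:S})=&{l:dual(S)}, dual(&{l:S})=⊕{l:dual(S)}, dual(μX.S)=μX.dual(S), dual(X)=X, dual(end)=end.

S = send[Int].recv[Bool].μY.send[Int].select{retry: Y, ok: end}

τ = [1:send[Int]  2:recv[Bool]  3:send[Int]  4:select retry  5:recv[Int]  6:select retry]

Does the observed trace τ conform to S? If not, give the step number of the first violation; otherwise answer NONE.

5

@1 send[Int]  ✓  now at recv[Bool].μY.…
@2 recv[Bool]  ✓  now at μY.…
@3 send[Int]  ✓  now at select{retry: μY.…, ok: end}
@4 select retry  ✓  now at μY.…
@5 got recv[Int], protocol expects send[Int]  ✗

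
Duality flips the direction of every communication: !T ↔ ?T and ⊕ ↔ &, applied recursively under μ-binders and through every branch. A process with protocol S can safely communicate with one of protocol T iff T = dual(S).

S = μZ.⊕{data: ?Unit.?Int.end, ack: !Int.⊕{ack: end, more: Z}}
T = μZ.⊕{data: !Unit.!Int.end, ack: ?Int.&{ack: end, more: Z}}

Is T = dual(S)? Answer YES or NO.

NO

μZ vs μZ  ok (rec unchanged)
  ⊕{data,ack} vs ⊕{data,ack}  ✗ choice polarity not flipped — not dual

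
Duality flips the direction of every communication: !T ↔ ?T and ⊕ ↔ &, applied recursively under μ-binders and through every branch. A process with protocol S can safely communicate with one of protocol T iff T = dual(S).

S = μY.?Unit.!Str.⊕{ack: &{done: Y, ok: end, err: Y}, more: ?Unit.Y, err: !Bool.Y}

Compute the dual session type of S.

μY.!Unit.?Str.&{ack: ⊕{done: Y, ok: end, err: Y}, more: !Unit.Y, err: ?Bool.Y}

μY → μY  (μ self-dual)
  ?Unit → !Unit
    !Str → ?Str
      ⊕{ack,more,err} → &{ack,more,err}  (internal→external)
        [ack]
          &{done,ok,err} → ⊕{done,ok,err}  (offer→select)
            [done]
              dual(Y) = Y
            [ok]
              dual(end) = end
            [err]
              dual(Y) = Y
        [more]
          ?Unit → !Unit
            dual(Y) = Y
        [err]
          !Bool → ?Bool
            dual(Y) = Y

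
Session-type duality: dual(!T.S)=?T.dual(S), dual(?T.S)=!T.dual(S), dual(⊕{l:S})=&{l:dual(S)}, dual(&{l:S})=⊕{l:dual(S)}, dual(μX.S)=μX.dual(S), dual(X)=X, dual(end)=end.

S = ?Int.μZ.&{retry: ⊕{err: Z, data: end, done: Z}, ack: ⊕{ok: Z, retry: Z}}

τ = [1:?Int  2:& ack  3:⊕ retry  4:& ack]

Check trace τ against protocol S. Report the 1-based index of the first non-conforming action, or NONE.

@1 ?Int  match  residual = μZ.…
@2 & ack  match  residual = ⊕{ok: μZ.…, retry: μZ.…}
@3 ⊕ retry  match  residual = μZ.…
@4 & ack  match  residual = ⊕{ok: μZ.…, retry: μZ.…}
all 4 steps conform

NONE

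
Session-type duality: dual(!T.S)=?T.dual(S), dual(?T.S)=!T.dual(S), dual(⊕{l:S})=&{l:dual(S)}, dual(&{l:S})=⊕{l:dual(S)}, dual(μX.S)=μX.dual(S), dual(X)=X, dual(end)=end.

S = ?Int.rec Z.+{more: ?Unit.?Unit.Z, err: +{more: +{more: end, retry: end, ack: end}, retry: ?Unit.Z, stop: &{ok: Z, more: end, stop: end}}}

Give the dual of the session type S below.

?Int ↦ !Int
  rec Z ↦ rec Z  (rec unchanged)
    +{more,err} ↦ &{more,err}  (⊕→&)
      case more:
        ?Unit ↦ !Unit
          ?Unit ↦ !Unit
            dual(Z) = Z
      case err:
        +{more,retry,stop} ↦ &{more,retry,stop}  (⊕→&)
          case more:
            +{more,retry,ack} ↦ &{more,retry,ack}  (⊕→&)
              case more:
                dual(end) = end
              case retry:
                dual(end) = end
              case ack:
                dual(end) = end
          case retry:
            ?Unit ↦ !Unit
              dual(Z) = Z
          case stop:
            &{ok,more,stop} ↦ +{ok,more,stop}  (external→internal)
              case ok:
                dual(Z) = Z
              case more:
                dual(end) = end
              case stop:
                dual(end) = end

!Int.rec Z.&{more: !Unit.!Unit.Z, err: &{more: &{more: end, retry: end, ack: end}, retry: !Unit.Z, stop: +{ok: Z, more: end, stop: end}}}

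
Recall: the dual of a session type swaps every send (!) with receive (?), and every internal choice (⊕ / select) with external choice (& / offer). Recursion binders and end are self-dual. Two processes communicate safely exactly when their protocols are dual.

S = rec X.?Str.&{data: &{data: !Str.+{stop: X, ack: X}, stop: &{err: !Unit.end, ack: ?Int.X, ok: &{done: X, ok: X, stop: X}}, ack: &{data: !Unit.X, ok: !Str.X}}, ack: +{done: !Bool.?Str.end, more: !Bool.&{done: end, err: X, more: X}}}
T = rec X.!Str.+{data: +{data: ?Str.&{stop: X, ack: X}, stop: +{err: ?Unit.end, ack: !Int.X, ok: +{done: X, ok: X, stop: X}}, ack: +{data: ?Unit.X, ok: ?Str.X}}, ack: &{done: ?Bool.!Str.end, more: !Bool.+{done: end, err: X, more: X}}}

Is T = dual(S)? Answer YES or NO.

rec X ‖ rec X  ✓ (rec unchanged)
  ?Str ‖ !Str  ✓
    &{data,ack} ‖ +{data,ack}  ✓ labels match
      case data:
        &{data,stop,ack} ‖ +{data,stop,ack}  ✓ labels match
          case data:
            !Str ‖ ?Str  ✓
              +{stop,ack} ‖ &{stop,ack}  ✓ labels match
                case stop:
                  X ‖ X  ✓
                case ack:
                  X ‖ X  ✓
          case stop:
            &{err,ack,ok} ‖ +{err,ack,ok}  ✓ labels match
              case err:
                !Unit ‖ ?Unit  ✓
                  end ‖ end  ✓
              case ack:
                ?Int ‖ !Int  ✓
                  X ‖ X  ✓
              case ok:
                &{done,ok,stop} ‖ +{done,ok,stop}  ✓ labels match
                  case done:
                    X ‖ X  ✓
                  case ok:
                    X ‖ X  ✓
                  case stop:
                    X ‖ X  ✓
          case ack:
            &{data,ok} ‖ +{data,ok}  ✓ labels match
              case data:
                !Unit ‖ ?Unit  ✓
                  X ‖ X  ✓
              case ok:
                !Str ‖ ?Str  ✓
                  X ‖ X  ✓
      case ack:
        +{done,more} ‖ &{done,more}  ✓ labels match
          case done:
            !Bool ‖ ?Bool  ✓
              ?Str ‖ !Str  ✓
                end ‖ end  ✓
          case more:
            !Bool ‖ !Bool  ✗ same direction on both sides — not dual

NO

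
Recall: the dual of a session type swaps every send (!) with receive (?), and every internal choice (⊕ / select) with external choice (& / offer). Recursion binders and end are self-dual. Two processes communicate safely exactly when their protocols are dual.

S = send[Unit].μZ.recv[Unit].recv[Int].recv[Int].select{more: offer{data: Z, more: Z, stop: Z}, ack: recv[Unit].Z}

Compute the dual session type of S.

recv[Unit].μZ.send[Unit].send[Int].send[Int].offer{more: select{data: Z, more: Z, stop: Z}, ack: send[Unit].Z}

send[Unit] ↦ recv[Unit]
  μZ ↦ μZ  (μ self-dual)
    recv[Unit] ↦ send[Unit]
      recv[Int] ↦ send[Int]
        recv[Int] ↦ send[Int]
          select{more,ack} ↦ offer{more,ack}  (select→offer)
            • more:
              offer{data,more,stop} ↦ select{data,more,stop}  (external→internal)
                • data:
                  Z ↦ Z
                • more:
                  Z ↦ Z
                • stop:
                  Z ↦ Z
            • ack:
              recv[Unit] ↦ send[Unit]
                Z ↦ Z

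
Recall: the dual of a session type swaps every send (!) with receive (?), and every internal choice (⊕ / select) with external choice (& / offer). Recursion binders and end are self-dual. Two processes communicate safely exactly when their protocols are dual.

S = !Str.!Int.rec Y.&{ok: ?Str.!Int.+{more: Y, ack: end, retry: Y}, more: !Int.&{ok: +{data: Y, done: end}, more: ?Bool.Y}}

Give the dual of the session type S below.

!Str = ?Str
  !Int = ?Int
    rec Y = rec Y  (μ self-dual)
      &{ok,more} = +{ok,more}  (&→⊕)
        • ok:
          ?Str = !Str
            !Int = ?Int
              +{more,ack,retry} = &{more,ack,retry}  (select→offer)
                • more:
                  Y ↦ Y
                • ack:
                  end ↦ end
                • retry:
                  Y ↦ Y
        • more:
          !Int = ?Int
            &{ok,more} = +{ok,more}  (&→⊕)
              • ok:
                +{data,done} = &{data,done}  (select→offer)
                  • data:
                    Y ↦ Y
                  • done:
                    end ↦ end
              • more:
                ?Bool = !Bool
                  Y ↦ Y

?Str.?Int.rec Y.+{ok: !Str.?Int.&{more: Y, ack: end, retry: Y}, more: ?Int.+{ok: &{data: Y, done: end}, more: !Bool.Y}}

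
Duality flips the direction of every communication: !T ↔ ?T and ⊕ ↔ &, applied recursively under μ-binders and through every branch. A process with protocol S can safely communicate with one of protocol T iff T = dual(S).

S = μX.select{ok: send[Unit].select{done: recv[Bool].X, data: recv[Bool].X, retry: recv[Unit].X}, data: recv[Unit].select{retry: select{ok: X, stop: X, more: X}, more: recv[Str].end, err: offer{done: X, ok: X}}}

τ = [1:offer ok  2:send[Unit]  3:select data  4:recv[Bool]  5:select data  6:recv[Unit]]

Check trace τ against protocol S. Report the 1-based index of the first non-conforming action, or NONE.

1

@1 got offer ok, protocol expects select ok or select data  ✗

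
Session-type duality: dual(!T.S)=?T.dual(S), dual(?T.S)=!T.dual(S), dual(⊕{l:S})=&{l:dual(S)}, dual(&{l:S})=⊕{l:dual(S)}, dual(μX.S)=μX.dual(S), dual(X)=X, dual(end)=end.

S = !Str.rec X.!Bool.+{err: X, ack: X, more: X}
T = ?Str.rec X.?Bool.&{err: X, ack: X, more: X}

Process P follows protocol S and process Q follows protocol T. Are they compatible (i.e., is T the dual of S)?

YES

!Str vs ?Str  match
  rec X vs rec X  match (μ self-dual)
    !Bool vs ?Bool  match
      +{err,ack,more} vs &{err,ack,more}  match label sets agree
        • err:
          X vs X  match
        • ack:
          X vs X  match
        • more:
          X vs X  match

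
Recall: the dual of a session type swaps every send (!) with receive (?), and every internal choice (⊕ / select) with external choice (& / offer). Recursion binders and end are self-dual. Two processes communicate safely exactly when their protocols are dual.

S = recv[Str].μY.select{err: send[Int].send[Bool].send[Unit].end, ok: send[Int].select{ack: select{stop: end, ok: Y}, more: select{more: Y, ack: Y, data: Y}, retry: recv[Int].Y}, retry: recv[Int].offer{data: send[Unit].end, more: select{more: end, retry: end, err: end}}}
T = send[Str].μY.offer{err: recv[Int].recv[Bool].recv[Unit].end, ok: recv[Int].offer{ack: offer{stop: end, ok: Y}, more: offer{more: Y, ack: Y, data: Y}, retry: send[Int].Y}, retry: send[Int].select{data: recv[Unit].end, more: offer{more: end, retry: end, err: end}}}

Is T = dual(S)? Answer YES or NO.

YES

recv[Str] ‖ send[Str]  match
  μY ‖ μY  match (rec unchanged)
    select{err,ok,retry} ‖ offer{err,ok,retry}  match label sets agree
      • err:
        send[Int] ‖ recv[Int]  match
          send[Bool] ‖ recv[Bool]  match
            send[Unit] ‖ recv[Unit]  match
              end ‖ end  match
      • ok:
        send[Int] ‖ recv[Int]  match
          select{ack,more,retry} ‖ offer{ack,more,retry}  match label sets agree
            • ack:
              select{stop,ok} ‖ offer{stop,ok}  match label sets agree
                • stop:
                  end ‖ end  match
                • ok:
                  Y ‖ Y  match
            • more:
              select{more,ack,data} ‖ offer{more,ack,data}  match label sets agree
                • more:
                  Y ‖ Y  match
                • ack:
                  Y ‖ Y  match
                • data:
                  Y ‖ Y  match
            • retry:
              recv[Int] ‖ send[Int]  match
                Y ‖ Y  match
      • retry:
        recv[Int] ‖ send[Int]  match
          offer{data,more} ‖ select{data,more}  match label sets agree
            • data:
              send[Unit] ‖ recv[Unit]  match
                end ‖ end  match
            • more:
              select{more,retry,err} ‖ offer{more,retry,err}  match label sets agree
                • more:
                  end ‖ end  match
                • retry:
                  end ‖ end  match
                • err:
                  end ‖ end  match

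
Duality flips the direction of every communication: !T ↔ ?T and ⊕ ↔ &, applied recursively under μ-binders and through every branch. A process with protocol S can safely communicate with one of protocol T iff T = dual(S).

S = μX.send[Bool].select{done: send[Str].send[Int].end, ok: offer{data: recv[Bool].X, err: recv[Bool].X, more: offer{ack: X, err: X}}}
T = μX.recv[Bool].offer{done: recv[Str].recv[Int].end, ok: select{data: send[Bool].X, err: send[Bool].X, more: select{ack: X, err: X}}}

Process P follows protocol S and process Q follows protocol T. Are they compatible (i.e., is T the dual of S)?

μX ‖ μX  match (binder kept)
  send[Bool] ‖ recv[Bool]  match
    select{done,ok} ‖ offer{done,ok}  match label sets agree
      • done:
        send[Str] ‖ recv[Str]  match
          send[Int] ‖ recv[Int]  match
            end ‖ end  match
      • ok:
        offer{data,err,more} ‖ select{data,err,more}  match label sets agree
          • data:
            recv[Bool] ‖ send[Bool]  match
              X ‖ X  match
          • err:
            recv[Bool] ‖ send[Bool]  match
              X ‖ X  match
          • more:
            offer{ack,err} ‖ select{ack,err}  match label sets agree
              • ack:
                X ‖ X  match
              • err:
                X ‖ X  match

YES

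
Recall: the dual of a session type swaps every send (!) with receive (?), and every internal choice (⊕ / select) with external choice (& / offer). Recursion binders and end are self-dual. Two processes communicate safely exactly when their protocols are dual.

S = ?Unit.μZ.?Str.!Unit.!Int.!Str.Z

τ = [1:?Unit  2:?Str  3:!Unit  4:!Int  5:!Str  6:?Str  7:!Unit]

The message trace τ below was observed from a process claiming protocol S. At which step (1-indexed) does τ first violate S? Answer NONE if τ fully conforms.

NONE

step 1: ?Unit  match  cont: μZ.…
step 2: ?Str  match  cont: !Unit.!Int.!Str.μZ.…
step 3: !Unit  match  cont: !Int.!Str.μZ.…
step 4: !Int  match  cont: !Str.μZ.…
step 5: !Str  match  cont: μZ.…
step 6: ?Str  match  cont: !Unit.!Int.!Str.μZ.…
step 7: !Unit  match  cont: !Int.!Str.μZ.…
τ conforms to S (length 7)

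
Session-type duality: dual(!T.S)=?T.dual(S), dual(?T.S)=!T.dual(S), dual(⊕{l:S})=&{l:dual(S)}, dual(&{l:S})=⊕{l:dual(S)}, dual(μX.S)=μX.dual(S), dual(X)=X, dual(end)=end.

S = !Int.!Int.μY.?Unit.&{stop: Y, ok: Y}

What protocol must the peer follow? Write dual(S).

!Int = ?Int
  !Int = ?Int
    μY = μY  (binder kept)
      ?Unit = !Unit
        &{stop,ok} = ⊕{stop,ok}  (&→⊕)
          case stop:
            Y ↦ Y
          case ok:
            Y ↦ Y

?Int.?Int.μY.!Unit.⊕{stop: Y, ok: Y}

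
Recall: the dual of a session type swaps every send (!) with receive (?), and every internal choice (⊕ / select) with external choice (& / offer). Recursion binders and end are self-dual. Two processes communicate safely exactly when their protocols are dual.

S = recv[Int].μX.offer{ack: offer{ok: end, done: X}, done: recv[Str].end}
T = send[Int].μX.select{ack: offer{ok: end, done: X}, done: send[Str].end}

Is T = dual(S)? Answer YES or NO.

NO

recv[Int] | send[Int]  match
  μX | μX  match (binder kept)
    offer{ack,done} | select{ack,done}  match labels match
      [ack]
        offer{ok,done} | offer{ok,done}  ✗ choice polarity not flipped — not dual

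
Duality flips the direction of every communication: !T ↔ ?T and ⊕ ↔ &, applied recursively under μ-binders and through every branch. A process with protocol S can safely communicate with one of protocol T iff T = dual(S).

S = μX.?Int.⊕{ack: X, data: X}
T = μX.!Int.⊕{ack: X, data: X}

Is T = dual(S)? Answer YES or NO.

NO

μX | μX  ok (rec unchanged)
  ?Int | !Int  ok
    ⊕{ack,data} | ⊕{ack,data}  ✗ choice polarity not flipped — not dual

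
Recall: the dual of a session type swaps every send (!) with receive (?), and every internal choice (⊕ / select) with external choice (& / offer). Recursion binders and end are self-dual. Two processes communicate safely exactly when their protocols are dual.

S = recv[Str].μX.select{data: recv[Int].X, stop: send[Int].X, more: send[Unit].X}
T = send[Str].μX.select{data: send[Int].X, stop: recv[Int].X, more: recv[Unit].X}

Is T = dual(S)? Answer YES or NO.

recv[Str] | send[Str]  ok
  μX | μX  ok (μ self-dual)
    select{data,stop,more} | select{data,stop,more}  ✗ choice polarity not flipped — not dual

NO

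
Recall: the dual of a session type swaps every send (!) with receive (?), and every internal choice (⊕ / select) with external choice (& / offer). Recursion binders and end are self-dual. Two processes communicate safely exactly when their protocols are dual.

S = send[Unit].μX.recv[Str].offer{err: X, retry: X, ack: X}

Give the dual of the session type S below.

recv[Unit].μX.send[Str].select{err: X, retry: X, ack: X}

send[Unit] ↦ recv[Unit]
  μX ↦ μX  (binder kept)
    recv[Str] ↦ send[Str]
      offer{err,retry,ack} ↦ select{err,retry,ack}  (offer→select)
        [err]
          X ↦ X
        [retry]
          X ↦ X
        [ack]
          X ↦ X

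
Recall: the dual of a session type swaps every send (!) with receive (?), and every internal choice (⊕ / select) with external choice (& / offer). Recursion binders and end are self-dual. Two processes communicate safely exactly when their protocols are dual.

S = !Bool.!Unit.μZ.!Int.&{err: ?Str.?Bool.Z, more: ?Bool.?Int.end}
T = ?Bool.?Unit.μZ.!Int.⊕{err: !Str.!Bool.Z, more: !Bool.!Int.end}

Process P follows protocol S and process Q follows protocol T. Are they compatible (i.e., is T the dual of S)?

!Bool vs ?Bool  ok
  !Unit vs ?Unit  ok
    μZ vs μZ  ok (binder kept)
      !Int vs !Int  ✗ same direction on both sides — not dual

NO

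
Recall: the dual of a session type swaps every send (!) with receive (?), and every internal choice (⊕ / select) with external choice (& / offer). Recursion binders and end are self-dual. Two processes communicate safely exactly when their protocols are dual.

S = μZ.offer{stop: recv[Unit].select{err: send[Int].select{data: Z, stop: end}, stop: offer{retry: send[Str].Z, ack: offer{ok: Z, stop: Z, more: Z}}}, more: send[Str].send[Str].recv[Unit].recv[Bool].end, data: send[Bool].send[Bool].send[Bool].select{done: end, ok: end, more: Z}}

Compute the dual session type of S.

μZ → μZ  (rec unchanged)
  offer{stop,more,data} → select{stop,more,data}  (offer→select)
    case stop:
      recv[Unit] → send[Unit]
        select{err,stop} → offer{err,stop}  (select→offer)
          case err:
            send[Int] → recv[Int]
              select{data,stop} → offer{data,stop}  (select→offer)
                case data:
                  dual(Z) = Z
                case stop:
                  dual(end) = end
          case stop:
            offer{retry,ack} → select{retry,ack}  (offer→select)
              case retry:
                send[Str] → recv[Str]
                  dual(Z) = Z
              case ack:
                offer{ok,stop,more} → select{ok,stop,more}  (offer→select)
                  case ok:
                    dual(Z) = Z
                  case stop:
                    dual(Z) = Z
                  case more:
                    dual(Z) = Z
    case more:
      send[Str] → recv[Str]
        send[Str] → recv[Str]
          recv[Unit] → send[Unit]
            recv[Bool] → send[Bool]
              dual(end) = end
    case data:
      send[Bool] → recv[Bool]
        send[Bool] → recv[Bool]
          send[Bool] → recv[Bool]
            select{done,ok,more} → offer{done,ok,more}  (select→offer)
              case done:
                dual(end) = end
              case ok:
                dual(end) = end
              case more:
                dual(Z) = Z

μZ.select{stop: send[Unit].offer{err: recv[Int].offer{data: Z, stop: end}, stop: select{retry: recv[Str].Z, ack: select{ok: Z, stop: Z, more: Z}}}, more: recv[Str].recv[Str].send[Unit].send[Bool].end, data: recv[Bool].recv[Bool].recv[Bool].offer{done: end, ok: end, more: Z}}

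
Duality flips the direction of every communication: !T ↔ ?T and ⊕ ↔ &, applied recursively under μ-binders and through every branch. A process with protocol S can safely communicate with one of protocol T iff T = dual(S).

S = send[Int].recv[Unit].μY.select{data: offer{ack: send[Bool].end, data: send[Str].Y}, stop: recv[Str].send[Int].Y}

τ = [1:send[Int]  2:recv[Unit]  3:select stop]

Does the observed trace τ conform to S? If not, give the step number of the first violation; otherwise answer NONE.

NONE

@1 send[Int]  ok  state: recv[Unit].μY.…
@2 recv[Unit]  ok  state: μY.…
@3 select stop  ok  state: recv[Str].send[Int].μY.…
all 3 steps conform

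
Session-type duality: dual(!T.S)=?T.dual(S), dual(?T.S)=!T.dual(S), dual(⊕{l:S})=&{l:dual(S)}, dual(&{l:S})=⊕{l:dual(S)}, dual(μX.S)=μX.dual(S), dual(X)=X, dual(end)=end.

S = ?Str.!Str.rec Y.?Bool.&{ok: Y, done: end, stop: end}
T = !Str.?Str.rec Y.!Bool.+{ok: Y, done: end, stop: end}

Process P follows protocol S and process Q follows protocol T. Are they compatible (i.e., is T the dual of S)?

YES

?Str ‖ !Str  ✓
  !Str ‖ ?Str  ✓
    rec Y ‖ rec Y  ✓ (rec unchanged)
      ?Bool ‖ !Bool  ✓
        &{ok,done,stop} ‖ +{ok,done,stop}  ✓ same labels
          [ok]
            Y ‖ Y  ✓
          [done]
            end ‖ end  ✓
          [stop]
            end ‖ end  ✓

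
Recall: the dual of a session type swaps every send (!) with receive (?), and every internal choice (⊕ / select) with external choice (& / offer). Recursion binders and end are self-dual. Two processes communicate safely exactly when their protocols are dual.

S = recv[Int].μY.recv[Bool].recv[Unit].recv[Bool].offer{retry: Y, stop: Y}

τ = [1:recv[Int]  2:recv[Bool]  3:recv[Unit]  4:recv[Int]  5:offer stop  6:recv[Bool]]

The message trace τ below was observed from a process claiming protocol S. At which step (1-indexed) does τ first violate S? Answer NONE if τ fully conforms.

4

@1 recv[Int]  ok  cont: μY.…
@2 recv[Bool]  ok  cont: recv[Unit].recv[Bool].offer{retry: μY.…, stop: μY.…}
@3 recv[Unit]  ok  cont: recv[Bool].offer{retry: μY.…, stop: μY.…}
@4 got recv[Int], protocol expects recv[Bool]  ✗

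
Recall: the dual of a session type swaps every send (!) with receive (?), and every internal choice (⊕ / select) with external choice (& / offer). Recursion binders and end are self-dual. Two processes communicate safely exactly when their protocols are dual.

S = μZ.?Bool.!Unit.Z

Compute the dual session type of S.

μZ.!Bool.?Unit.Z

μZ ↦ μZ  (binder kept)
  ?Bool ↦ !Bool
    !Unit ↦ ?Unit
      Z self-dual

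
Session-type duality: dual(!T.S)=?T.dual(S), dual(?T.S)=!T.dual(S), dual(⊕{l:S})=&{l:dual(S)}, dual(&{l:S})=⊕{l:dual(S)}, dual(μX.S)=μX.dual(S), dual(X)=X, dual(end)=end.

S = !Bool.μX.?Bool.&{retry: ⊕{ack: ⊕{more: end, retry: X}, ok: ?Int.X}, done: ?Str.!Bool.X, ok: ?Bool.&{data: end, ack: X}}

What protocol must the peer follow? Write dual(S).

?Bool.μX.!Bool.⊕{retry: &{ack: &{more: end, retry: X}, ok: !Int.X}, done: !Str.?Bool.X, ok: !Bool.⊕{data: end, ack: X}}

!Bool → ?Bool
  μX → μX  (rec unchanged)
    ?Bool → !Bool
      &{retry,done,ok} → ⊕{retry,done,ok}  (offer→select)
        case retry:
          ⊕{ack,ok} → &{ack,ok}  (select→offer)
            case ack:
              ⊕{more,retry} → &{more,retry}  (select→offer)
                case more:
                  dual(end) = end
                case retry:
                  dual(X) = X
            case ok:
              ?Int → !Int
                dual(X) = X
        case done:
          ?Str → !Str
            !Bool → ?Bool
              dual(X) = X
        case ok:
          ?Bool → !Bool
            &{data,ack} → ⊕{data,ack}  (offer→select)
              case data:
                dual(end) = end
              case ack:
                dual(X) = X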